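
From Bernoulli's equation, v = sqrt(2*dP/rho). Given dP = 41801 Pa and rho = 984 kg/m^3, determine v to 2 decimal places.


v = sqrt(2*dP/rho)
v = sqrt(2*41801/984)
v = sqrt(84.961382)
v = 9.22 m/s


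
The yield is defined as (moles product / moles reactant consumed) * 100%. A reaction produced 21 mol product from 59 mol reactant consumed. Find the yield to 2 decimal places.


Yield = (moles product / moles consumed) * 100%
Yield = (21 / 59) * 100
Yield = 0.3559 * 100
Yield = 35.59%


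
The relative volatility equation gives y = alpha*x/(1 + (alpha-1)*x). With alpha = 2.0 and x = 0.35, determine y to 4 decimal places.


y = alpha*x / (1 + (alpha-1)*x)
y = 2.0*0.35 / (1 + (2.0-1)*0.35)
y = 0.7 / (1 + 0.35)
y = 0.7 / 1.35
y = 0.5185


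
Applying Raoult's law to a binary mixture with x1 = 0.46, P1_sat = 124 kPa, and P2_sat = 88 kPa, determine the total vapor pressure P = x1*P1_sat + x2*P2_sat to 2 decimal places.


P = x1*P1_sat + x2*P2_sat
x2 = 1 - x1 = 1 - 0.46 = 0.54
P = 0.46*124 + 0.54*88
P = 57.04 + 47.52
P = 104.56 kPa


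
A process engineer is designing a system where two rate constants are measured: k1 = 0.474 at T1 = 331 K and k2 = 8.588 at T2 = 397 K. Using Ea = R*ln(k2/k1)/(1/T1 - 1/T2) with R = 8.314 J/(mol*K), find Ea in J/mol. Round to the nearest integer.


Ea = R * ln(k2/k1) / (1/T1 - 1/T2)
ln(k2/k1) = ln(8.588/0.474) = 2.8969138
1/T1 - 1/T2 = 1/331 - 1/397 = 0.000502256349
Ea = 8.314 * 2.8969138 / 0.000502256349
Ea = 47953 J/mol


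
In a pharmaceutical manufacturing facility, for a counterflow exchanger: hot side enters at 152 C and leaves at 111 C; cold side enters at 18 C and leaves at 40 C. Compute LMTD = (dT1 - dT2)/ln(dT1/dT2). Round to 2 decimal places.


dT1 = Th_in - Tc_out = 152 - 40 = 112
dT2 = Th_out - Tc_in = 111 - 18 = 93
LMTD = (dT1 - dT2) / ln(dT1/dT2)
LMTD = (112 - 93) / ln(112/93)
LMTD = 102.21 K


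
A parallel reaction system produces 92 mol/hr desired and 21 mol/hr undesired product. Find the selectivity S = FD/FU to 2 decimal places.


S = desired product rate / undesired product rate
S = 92 / 21
S = 4.38


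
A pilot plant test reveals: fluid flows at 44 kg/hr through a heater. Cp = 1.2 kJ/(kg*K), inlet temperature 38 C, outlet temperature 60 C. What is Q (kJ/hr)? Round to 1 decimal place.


Q = m_dot * Cp * (T2 - T1)
Q = 44 * 1.2 * (60 - 38)
Q = 44 * 1.2 * 22
Q = 1161.6 kJ/hr


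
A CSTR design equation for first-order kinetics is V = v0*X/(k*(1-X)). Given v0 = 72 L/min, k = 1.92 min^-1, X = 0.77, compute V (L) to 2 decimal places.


V = v0 * X / (k * (1 - X))
V = 72 * 0.77 / (1.92 * (1 - 0.77))
V = 55.44 / (1.92 * 0.23)
V = 55.44 / 0.4416
V = 125.54 L


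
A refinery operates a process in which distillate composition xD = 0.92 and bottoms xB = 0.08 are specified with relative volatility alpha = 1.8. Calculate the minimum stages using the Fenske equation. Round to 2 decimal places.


N_min = ln((xD*(1-xB))/(xB*(1-xD))) / ln(alpha)
Numerator inside ln: 0.8464 / 0.0064 = 132.25
ln(132.25) = 4.884694
ln(alpha) = ln(1.8) = 0.587787
N_min = 4.884694 / 0.587787 = 8.31


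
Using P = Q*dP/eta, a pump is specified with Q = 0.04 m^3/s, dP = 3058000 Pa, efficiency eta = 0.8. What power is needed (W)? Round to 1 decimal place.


P = Q * dP / eta
P = 0.04 * 3058000 / 0.8
P = 122320.0 / 0.8
P = 152900.0 W


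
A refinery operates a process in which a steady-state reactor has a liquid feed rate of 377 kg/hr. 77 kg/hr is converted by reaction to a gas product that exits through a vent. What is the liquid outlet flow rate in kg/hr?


Steady-state mass balance on the main outlet: F_out = F_in - F_removed
F_out = 377 - 77
F_out = 300 kg/hr


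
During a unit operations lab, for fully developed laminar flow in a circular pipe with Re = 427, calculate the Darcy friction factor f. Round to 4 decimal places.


f = 64 / Re
f = 64 / 427
f = 0.1499


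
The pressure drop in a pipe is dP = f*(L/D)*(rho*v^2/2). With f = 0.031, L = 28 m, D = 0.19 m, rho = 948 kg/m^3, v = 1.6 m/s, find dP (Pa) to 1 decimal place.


dP = f * (L/D) * (rho*v^2/2)
dP = 0.031 * (28/0.19) * (948*1.6^2/2)
L/D = 147.36842105
rho*v^2/2 = 948*2.56/2 = 1213.44
dP = 0.031 * 147.36842105 * 1213.44
dP = 5543.5 Pa


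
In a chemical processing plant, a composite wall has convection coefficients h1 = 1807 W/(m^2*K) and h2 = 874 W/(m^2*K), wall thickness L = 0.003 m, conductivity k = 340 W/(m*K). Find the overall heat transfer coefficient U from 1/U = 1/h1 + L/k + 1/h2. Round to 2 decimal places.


1/U = 1/h1 + L/k + 1/h2
1/U = 1/1807 + 0.003/340 + 1/874
1/U = 0.0005534034 + 8.8235e-06 + 0.0011441648
1/U = 0.0017063917
U = 586.03 W/(m^2*K)


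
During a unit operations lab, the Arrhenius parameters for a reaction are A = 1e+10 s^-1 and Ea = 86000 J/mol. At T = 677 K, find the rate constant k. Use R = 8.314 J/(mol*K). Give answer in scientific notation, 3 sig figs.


k = A * exp(-Ea/(R*T))
k = 1e+10 * exp(-86000 / (8.314 * 677))
k = 1e+10 * exp(-15.27917)
k = 2.31e+03


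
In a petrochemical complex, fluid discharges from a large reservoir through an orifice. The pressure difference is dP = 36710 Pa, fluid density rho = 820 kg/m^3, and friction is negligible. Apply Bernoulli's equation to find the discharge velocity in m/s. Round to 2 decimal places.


v = sqrt(2*dP/rho)
v = sqrt(2*36710/820)
v = sqrt(89.536585)
v = 9.46 m/s


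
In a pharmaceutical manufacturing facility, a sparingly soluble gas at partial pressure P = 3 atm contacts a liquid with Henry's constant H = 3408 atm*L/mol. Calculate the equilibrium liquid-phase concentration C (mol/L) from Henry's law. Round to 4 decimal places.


C = P / H
C = 3 / 3408
C = 0.0009 mol/L


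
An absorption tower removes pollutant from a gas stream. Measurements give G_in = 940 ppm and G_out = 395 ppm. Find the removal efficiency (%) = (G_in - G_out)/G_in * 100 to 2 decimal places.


Efficiency = (G_in - G_out) / G_in * 100%
Efficiency = (940 - 395) / 940 * 100
Efficiency = 545 / 940 * 100
Efficiency = 57.98%


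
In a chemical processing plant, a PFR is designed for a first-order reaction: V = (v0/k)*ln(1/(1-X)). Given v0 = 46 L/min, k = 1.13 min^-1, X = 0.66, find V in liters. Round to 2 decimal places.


V = (v0/k) * ln(1/(1-X))
V = (46/1.13) * ln(1/(1-0.66))
V = 40.707965 * ln(2.941176)
V = 40.707965 * 1.07881
V = 43.92 L


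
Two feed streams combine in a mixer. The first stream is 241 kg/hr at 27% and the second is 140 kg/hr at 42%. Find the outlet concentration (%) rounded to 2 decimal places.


Mass balance on solute: F1*x1 + F2*x2 = F3*x3
F3 = F1 + F2 = 241 + 140 = 381 kg/hr
x3 = (F1*x1 + F2*x2)/F3
x3 = (241*0.27 + 140*0.42) / 381
x3 = 32.51%


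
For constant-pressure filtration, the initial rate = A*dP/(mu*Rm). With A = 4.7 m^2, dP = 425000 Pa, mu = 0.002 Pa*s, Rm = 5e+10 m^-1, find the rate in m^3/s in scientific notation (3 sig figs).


rate = A * dP / (mu * Rm)
rate = 4.7 * 425000 / (0.002 * 5e+10)
rate = 1997500.0 / 1.000e+08
rate = 2.00e-02 m^3/s


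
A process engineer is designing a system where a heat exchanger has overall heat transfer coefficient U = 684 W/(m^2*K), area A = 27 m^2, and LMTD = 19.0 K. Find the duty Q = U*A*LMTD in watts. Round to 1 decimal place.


Q = U * A * LMTD
Q = 684 * 27 * 19.0
Q = 350892.0 W


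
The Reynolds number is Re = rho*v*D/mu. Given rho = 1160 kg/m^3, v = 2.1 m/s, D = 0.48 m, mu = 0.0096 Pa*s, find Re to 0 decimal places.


Re = rho * v * D / mu
Re = 1160 * 2.1 * 0.48 / 0.0096
Re = 1169.28 / 0.0096
Re = 121800


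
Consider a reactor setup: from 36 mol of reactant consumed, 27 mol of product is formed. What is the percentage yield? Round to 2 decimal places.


Yield = (moles product / moles consumed) * 100%
Yield = (27 / 36) * 100
Yield = 0.75 * 100
Yield = 75.00%


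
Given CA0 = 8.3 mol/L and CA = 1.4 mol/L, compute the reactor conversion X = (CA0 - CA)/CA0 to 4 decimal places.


X = (CA0 - CA) / CA0
X = (8.3 - 1.4) / 8.3
X = 6.9 / 8.3
X = 0.8313


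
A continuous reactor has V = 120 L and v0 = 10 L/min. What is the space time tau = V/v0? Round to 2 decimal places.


tau = V / v0
tau = 120 / 10
tau = 12.00 min


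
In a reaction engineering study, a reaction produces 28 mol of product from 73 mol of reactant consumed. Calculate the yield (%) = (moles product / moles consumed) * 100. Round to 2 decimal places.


Yield = (moles product / moles consumed) * 100%
Yield = (28 / 73) * 100
Yield = 0.3836 * 100
Yield = 38.36%


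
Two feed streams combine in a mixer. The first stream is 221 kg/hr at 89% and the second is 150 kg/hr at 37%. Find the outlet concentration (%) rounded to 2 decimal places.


Mass balance on solute: F1*x1 + F2*x2 = F3*x3
F3 = F1 + F2 = 221 + 150 = 371 kg/hr
x3 = (F1*x1 + F2*x2)/F3
x3 = (221*0.89 + 150*0.37) / 371
x3 = 67.98%


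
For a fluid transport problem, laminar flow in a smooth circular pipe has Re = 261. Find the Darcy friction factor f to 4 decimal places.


f = 64 / Re
f = 64 / 261
f = 0.2452


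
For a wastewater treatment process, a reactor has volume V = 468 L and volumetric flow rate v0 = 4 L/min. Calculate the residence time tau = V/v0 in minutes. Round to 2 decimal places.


tau = V / v0
tau = 468 / 4
tau = 117.00 min


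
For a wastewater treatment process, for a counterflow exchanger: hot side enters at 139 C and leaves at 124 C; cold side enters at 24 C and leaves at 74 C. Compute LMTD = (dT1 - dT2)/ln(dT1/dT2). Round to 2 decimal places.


dT1 = Th_in - Tc_out = 139 - 74 = 65
dT2 = Th_out - Tc_in = 124 - 24 = 100
LMTD = (dT1 - dT2) / ln(dT1/dT2)
LMTD = (65 - 100) / ln(65/100)
LMTD = 81.25 K


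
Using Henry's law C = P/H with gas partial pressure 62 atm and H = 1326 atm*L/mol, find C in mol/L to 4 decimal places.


C = P / H
C = 62 / 1326
C = 0.0468 mol/L


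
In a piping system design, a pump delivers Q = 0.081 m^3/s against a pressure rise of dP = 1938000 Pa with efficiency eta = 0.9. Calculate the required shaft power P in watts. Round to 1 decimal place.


P = Q * dP / eta
P = 0.081 * 1938000 / 0.9
P = 156978.0 / 0.9
P = 174420.0 W


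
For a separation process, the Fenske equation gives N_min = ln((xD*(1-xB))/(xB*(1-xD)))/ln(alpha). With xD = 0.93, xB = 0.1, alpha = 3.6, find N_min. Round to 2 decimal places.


N_min = ln((xD*(1-xB))/(xB*(1-xD))) / ln(alpha)
Numerator inside ln: 0.837 / 0.007 = 119.571429
ln(119.571429) = 4.783914
ln(alpha) = ln(3.6) = 1.280934
N_min = 4.783914 / 1.280934 = 3.73


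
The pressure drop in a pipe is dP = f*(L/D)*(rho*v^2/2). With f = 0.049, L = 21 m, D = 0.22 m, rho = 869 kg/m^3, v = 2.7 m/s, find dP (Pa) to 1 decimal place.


dP = f * (L/D) * (rho*v^2/2)
dP = 0.049 * (21/0.22) * (869*2.7^2/2)
L/D = 95.45454545
rho*v^2/2 = 869*7.29/2 = 3167.505
dP = 0.049 * 95.45454545 * 3167.505
dP = 14815.3 Pa


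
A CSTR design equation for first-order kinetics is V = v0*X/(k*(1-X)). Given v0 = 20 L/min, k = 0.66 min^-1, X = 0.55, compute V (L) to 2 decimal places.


V = v0 * X / (k * (1 - X))
V = 20 * 0.55 / (0.66 * (1 - 0.55))
V = 11.0 / (0.66 * 0.45)
V = 11.0 / 0.297
V = 37.04 L


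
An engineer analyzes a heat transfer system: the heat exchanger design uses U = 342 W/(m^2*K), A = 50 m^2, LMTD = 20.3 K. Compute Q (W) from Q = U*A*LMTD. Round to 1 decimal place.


Q = U * A * LMTD
Q = 342 * 50 * 20.3
Q = 347130.0 W


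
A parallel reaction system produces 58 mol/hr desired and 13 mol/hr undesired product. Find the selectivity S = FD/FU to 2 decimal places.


S = desired product rate / undesired product rate
S = 58 / 13
S = 4.46


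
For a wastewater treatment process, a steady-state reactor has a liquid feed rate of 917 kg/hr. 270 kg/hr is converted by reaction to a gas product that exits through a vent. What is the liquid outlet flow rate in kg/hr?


Steady-state mass balance on the main outlet: F_out = F_in - F_removed
F_out = 917 - 270
F_out = 647 kg/hr


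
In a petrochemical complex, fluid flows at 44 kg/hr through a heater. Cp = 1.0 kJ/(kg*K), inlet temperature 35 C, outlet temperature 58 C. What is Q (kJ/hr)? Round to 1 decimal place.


Q = m_dot * Cp * (T2 - T1)
Q = 44 * 1.0 * (58 - 35)
Q = 44 * 1.0 * 23
Q = 1012.0 kJ/hr


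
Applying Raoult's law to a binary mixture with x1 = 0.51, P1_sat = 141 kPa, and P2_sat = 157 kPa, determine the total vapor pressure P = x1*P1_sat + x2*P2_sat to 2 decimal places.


P = x1*P1_sat + x2*P2_sat
x2 = 1 - x1 = 1 - 0.51 = 0.49
P = 0.51*141 + 0.49*157
P = 71.91 + 76.93
P = 148.84 kPa


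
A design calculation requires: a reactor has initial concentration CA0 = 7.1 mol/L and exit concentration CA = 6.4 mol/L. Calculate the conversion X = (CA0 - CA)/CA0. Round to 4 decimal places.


X = (CA0 - CA) / CA0
X = (7.1 - 6.4) / 7.1
X = 0.7 / 7.1
X = 0.0986


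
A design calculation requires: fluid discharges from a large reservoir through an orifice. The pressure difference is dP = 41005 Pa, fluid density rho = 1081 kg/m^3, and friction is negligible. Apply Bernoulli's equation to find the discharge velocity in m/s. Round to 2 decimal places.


v = sqrt(2*dP/rho)
v = sqrt(2*41005/1081)
v = sqrt(75.86494)
v = 8.71 m/s


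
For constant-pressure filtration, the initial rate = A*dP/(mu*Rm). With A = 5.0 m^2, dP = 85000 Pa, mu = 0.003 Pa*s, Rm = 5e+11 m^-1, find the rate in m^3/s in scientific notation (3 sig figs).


rate = A * dP / (mu * Rm)
rate = 5.0 * 85000 / (0.003 * 5e+11)
rate = 425000.0 / 1.500e+09
rate = 2.83e-04 m^3/s


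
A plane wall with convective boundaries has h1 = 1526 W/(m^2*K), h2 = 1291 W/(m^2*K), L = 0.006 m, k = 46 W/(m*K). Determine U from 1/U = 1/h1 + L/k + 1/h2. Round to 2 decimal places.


1/U = 1/h1 + L/k + 1/h2
1/U = 1/1526 + 0.006/46 + 1/1291
1/U = 0.000655308 + 0.0001304348 + 0.0007745933
1/U = 0.0015603361
U = 640.89 W/(m^2*K)


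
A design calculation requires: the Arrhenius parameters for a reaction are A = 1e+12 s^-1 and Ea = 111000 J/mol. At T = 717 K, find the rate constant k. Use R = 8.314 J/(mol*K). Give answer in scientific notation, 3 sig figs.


k = A * exp(-Ea/(R*T))
k = 1e+12 * exp(-111000 / (8.314 * 717))
k = 1e+12 * exp(-18.620606)
k = 8.19e+03


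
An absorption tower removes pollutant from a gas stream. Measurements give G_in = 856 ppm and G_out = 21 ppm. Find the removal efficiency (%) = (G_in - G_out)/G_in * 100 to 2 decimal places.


Efficiency = (G_in - G_out) / G_in * 100%
Efficiency = (856 - 21) / 856 * 100
Efficiency = 835 / 856 * 100
Efficiency = 97.55%


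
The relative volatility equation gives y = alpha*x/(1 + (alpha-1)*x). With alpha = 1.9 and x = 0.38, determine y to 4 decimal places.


y = alpha*x / (1 + (alpha-1)*x)
y = 1.9*0.38 / (1 + (1.9-1)*0.38)
y = 0.722 / (1 + 0.342)
y = 0.722 / 1.342
y = 0.5380


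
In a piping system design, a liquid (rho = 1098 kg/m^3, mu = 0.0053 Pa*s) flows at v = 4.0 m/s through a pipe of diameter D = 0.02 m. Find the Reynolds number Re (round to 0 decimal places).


Re = rho * v * D / mu
Re = 1098 * 4.0 * 0.02 / 0.0053
Re = 87.84 / 0.0053
Re = 16574


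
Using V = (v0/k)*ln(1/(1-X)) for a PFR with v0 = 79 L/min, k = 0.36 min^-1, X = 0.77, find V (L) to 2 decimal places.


V = (v0/k) * ln(1/(1-X))
V = (79/0.36) * ln(1/(1-0.77))
V = 219.444444 * ln(4.347826)
V = 219.444444 * 1.469676
V = 322.51 L


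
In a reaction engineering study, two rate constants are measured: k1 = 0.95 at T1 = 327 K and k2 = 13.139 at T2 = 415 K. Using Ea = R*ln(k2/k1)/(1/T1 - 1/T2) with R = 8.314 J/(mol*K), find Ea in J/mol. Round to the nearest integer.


Ea = R * ln(k2/k1) / (1/T1 - 1/T2)
ln(k2/k1) = ln(13.139/0.95) = 2.6268782
1/T1 - 1/T2 = 1/327 - 1/415 = 0.000648465421
Ea = 8.314 * 2.6268782 / 0.000648465421
Ea = 33679 J/mol


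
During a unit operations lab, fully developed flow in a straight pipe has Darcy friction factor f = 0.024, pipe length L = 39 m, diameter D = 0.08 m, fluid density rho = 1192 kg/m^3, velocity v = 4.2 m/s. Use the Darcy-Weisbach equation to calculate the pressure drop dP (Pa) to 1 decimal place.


dP = f * (L/D) * (rho*v^2/2)
dP = 0.024 * (39/0.08) * (1192*4.2^2/2)
L/D = 487.5
rho*v^2/2 = 1192*17.64/2 = 10513.44
dP = 0.024 * 487.5 * 10513.44
dP = 123007.2 Pa


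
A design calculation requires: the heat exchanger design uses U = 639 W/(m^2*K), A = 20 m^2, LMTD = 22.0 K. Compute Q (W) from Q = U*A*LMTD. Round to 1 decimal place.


Q = U * A * LMTD
Q = 639 * 20 * 22.0
Q = 281160.0 W


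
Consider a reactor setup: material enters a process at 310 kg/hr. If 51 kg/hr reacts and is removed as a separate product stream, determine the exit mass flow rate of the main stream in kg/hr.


Steady-state mass balance on the main outlet: F_out = F_in - F_removed
F_out = 310 - 51
F_out = 259 kg/hr


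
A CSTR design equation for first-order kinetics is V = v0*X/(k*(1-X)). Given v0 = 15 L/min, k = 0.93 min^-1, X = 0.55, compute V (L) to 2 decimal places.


V = v0 * X / (k * (1 - X))
V = 15 * 0.55 / (0.93 * (1 - 0.55))
V = 8.25 / (0.93 * 0.45)
V = 8.25 / 0.4185
V = 19.71 L


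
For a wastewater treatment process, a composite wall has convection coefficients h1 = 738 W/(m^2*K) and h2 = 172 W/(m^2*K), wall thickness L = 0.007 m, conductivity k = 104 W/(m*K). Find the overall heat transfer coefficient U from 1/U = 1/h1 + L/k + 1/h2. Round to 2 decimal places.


1/U = 1/h1 + L/k + 1/h2
1/U = 1/738 + 0.007/104 + 1/172
1/U = 0.0013550136 + 6.73077e-05 + 0.0058139535
1/U = 0.0072362748
U = 138.19 W/(m^2*K)


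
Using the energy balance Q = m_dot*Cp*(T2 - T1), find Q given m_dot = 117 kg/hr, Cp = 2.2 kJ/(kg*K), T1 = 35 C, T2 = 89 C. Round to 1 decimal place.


Q = m_dot * Cp * (T2 - T1)
Q = 117 * 2.2 * (89 - 35)
Q = 117 * 2.2 * 54
Q = 13899.6 kJ/hr


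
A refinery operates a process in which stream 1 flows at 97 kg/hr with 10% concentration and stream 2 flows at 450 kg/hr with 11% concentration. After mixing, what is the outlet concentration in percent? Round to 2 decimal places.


Mass balance on solute: F1*x1 + F2*x2 = F3*x3
F3 = F1 + F2 = 97 + 450 = 547 kg/hr
x3 = (F1*x1 + F2*x2)/F3
x3 = (97*0.1 + 450*0.11) / 547
x3 = 10.82%


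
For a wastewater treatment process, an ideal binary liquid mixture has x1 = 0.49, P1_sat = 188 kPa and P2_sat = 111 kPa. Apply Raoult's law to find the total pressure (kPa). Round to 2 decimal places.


P = x1*P1_sat + x2*P2_sat
x2 = 1 - x1 = 1 - 0.49 = 0.51
P = 0.49*188 + 0.51*111
P = 92.12 + 56.61
P = 148.73 kPa


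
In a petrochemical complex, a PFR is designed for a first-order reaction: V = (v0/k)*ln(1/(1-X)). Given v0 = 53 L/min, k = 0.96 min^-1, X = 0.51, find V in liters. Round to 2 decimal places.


V = (v0/k) * ln(1/(1-X))
V = (53/0.96) * ln(1/(1-0.51))
V = 55.208333 * ln(2.040816)
V = 55.208333 * 0.71335
V = 39.38 L


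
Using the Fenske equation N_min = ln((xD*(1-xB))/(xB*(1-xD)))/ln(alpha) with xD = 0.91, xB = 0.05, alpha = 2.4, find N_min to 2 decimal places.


N_min = ln((xD*(1-xB))/(xB*(1-xD))) / ln(alpha)
Numerator inside ln: 0.8645 / 0.0045 = 192.111111
ln(192.111111) = 5.258074
ln(alpha) = ln(2.4) = 0.875469
N_min = 5.258074 / 0.875469 = 6.01


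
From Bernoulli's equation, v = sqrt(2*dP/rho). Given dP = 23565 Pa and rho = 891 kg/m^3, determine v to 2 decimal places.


v = sqrt(2*dP/rho)
v = sqrt(2*23565/891)
v = sqrt(52.895623)
v = 7.27 m/s


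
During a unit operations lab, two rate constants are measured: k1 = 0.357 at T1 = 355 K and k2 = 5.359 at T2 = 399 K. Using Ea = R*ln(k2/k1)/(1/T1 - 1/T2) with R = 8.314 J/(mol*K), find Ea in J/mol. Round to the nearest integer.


Ea = R * ln(k2/k1) / (1/T1 - 1/T2)
ln(k2/k1) = ln(5.359/0.357) = 2.7087969
1/T1 - 1/T2 = 1/355 - 1/399 = 0.000310635744
Ea = 8.314 * 2.7087969 / 0.000310635744
Ea = 72500 J/mol


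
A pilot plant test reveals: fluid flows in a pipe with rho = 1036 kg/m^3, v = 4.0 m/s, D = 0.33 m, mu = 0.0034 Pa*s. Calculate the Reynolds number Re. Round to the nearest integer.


Re = rho * v * D / mu
Re = 1036 * 4.0 * 0.33 / 0.0034
Re = 1367.52 / 0.0034
Re = 402212


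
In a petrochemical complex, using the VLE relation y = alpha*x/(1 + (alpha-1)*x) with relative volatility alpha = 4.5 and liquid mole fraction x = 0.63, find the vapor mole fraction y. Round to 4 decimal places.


y = alpha*x / (1 + (alpha-1)*x)
y = 4.5*0.63 / (1 + (4.5-1)*0.63)
y = 2.835 / (1 + 2.205)
y = 2.835 / 3.205
y = 0.8846


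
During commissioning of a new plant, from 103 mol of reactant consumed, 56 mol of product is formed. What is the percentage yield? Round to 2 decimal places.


Yield = (moles product / moles consumed) * 100%
Yield = (56 / 103) * 100
Yield = 0.5437 * 100
Yield = 54.37%


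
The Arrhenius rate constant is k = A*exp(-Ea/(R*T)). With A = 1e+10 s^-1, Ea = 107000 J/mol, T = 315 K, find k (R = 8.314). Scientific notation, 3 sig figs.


k = A * exp(-Ea/(R*T))
k = 1e+10 * exp(-107000 / (8.314 * 315))
k = 1e+10 * exp(-40.856692)
k = 1.80e-08


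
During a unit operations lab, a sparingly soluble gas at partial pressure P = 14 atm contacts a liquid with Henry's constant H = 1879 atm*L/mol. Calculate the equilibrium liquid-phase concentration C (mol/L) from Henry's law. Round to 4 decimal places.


C = P / H
C = 14 / 1879
C = 0.0075 mol/L


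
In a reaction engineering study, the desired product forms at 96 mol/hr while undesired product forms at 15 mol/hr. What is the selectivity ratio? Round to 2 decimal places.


S = desired product rate / undesired product rate
S = 96 / 15
S = 6.40


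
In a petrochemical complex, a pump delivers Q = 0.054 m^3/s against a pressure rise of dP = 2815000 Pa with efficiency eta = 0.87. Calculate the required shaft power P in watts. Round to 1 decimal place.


P = Q * dP / eta
P = 0.054 * 2815000 / 0.87
P = 152010.0 / 0.87
P = 174724.1 W


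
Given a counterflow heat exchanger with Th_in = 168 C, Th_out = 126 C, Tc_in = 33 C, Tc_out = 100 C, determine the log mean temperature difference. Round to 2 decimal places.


dT1 = Th_in - Tc_out = 168 - 100 = 68
dT2 = Th_out - Tc_in = 126 - 33 = 93
LMTD = (dT1 - dT2) / ln(dT1/dT2)
LMTD = (68 - 93) / ln(68/93)
LMTD = 79.85 K


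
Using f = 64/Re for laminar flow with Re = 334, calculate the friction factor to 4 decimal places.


f = 64 / Re
f = 64 / 334
f = 0.1916


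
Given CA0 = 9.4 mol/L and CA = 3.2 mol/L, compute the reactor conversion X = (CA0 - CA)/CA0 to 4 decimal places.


X = (CA0 - CA) / CA0
X = (9.4 - 3.2) / 9.4
X = 6.2 / 9.4
X = 0.6596


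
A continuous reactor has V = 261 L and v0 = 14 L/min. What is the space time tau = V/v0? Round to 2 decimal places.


tau = V / v0
tau = 261 / 14
tau = 18.64 min


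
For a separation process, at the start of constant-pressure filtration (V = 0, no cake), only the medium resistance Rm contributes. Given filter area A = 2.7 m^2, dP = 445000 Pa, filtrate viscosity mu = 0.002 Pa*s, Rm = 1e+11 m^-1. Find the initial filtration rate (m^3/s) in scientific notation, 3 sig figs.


rate = A * dP / (mu * Rm)
rate = 2.7 * 445000 / (0.002 * 1e+11)
rate = 1201500.0 / 2.000e+08
rate = 6.01e-03 m^3/s


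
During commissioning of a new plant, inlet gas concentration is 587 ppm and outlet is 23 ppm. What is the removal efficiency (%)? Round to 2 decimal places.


Efficiency = (G_in - G_out) / G_in * 100%
Efficiency = (587 - 23) / 587 * 100
Efficiency = 564 / 587 * 100
Efficiency = 96.08%


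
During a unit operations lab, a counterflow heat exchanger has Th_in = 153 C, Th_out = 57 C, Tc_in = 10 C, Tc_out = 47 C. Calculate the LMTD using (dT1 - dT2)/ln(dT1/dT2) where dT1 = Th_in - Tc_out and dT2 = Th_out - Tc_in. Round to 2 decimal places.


dT1 = Th_in - Tc_out = 153 - 47 = 106
dT2 = Th_out - Tc_in = 57 - 10 = 47
LMTD = (dT1 - dT2) / ln(dT1/dT2)
LMTD = (106 - 47) / ln(106/47)
LMTD = 72.54 K


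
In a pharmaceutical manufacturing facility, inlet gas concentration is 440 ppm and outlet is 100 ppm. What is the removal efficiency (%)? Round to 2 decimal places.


Efficiency = (G_in - G_out) / G_in * 100%
Efficiency = (440 - 100) / 440 * 100
Efficiency = 340 / 440 * 100
Efficiency = 77.27%


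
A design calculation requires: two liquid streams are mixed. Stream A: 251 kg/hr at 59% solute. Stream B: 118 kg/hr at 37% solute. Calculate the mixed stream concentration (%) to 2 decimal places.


Mass balance on solute: F1*x1 + F2*x2 = F3*x3
F3 = F1 + F2 = 251 + 118 = 369 kg/hr
x3 = (F1*x1 + F2*x2)/F3
x3 = (251*0.59 + 118*0.37) / 369
x3 = 51.96%


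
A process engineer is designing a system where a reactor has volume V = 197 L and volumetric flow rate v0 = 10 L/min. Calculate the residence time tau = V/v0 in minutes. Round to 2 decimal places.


tau = V / v0
tau = 197 / 10
tau = 19.70 min


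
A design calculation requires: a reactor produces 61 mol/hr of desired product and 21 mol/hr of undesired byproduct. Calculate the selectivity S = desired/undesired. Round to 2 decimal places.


S = desired product rate / undesired product rate
S = 61 / 21
S = 2.90


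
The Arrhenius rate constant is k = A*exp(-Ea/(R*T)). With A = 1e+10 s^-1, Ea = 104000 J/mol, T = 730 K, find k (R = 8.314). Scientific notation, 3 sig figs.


k = A * exp(-Ea/(R*T))
k = 1e+10 * exp(-104000 / (8.314 * 730))
k = 1e+10 * exp(-17.135645)
k = 3.61e+02


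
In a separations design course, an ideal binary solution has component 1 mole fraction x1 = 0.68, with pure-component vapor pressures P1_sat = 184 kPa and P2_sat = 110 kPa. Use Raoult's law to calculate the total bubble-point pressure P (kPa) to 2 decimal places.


P = x1*P1_sat + x2*P2_sat
x2 = 1 - x1 = 1 - 0.68 = 0.32
P = 0.68*184 + 0.32*110
P = 125.12 + 35.2
P = 160.32 kPa


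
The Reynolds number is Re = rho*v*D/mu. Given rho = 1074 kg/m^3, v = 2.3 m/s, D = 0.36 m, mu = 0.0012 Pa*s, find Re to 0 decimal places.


Re = rho * v * D / mu
Re = 1074 * 2.3 * 0.36 / 0.0012
Re = 889.272 / 0.0012
Re = 741060


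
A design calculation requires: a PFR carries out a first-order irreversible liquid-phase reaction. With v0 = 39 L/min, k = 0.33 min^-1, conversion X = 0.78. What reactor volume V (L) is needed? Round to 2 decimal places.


V = (v0/k) * ln(1/(1-X))
V = (39/0.33) * ln(1/(1-0.78))
V = 118.181818 * ln(4.545455)
V = 118.181818 * 1.514128
V = 178.94 L


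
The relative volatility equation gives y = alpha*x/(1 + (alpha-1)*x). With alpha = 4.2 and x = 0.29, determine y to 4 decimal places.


y = alpha*x / (1 + (alpha-1)*x)
y = 4.2*0.29 / (1 + (4.2-1)*0.29)
y = 1.218 / (1 + 0.928)
y = 1.218 / 1.928
y = 0.6317


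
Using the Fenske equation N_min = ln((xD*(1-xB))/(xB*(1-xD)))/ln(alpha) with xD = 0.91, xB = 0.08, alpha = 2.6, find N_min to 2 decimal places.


N_min = ln((xD*(1-xB))/(xB*(1-xD))) / ln(alpha)
Numerator inside ln: 0.8372 / 0.0072 = 116.277778
ln(116.277778) = 4.755982
ln(alpha) = ln(2.6) = 0.955511
N_min = 4.755982 / 0.955511 = 4.98


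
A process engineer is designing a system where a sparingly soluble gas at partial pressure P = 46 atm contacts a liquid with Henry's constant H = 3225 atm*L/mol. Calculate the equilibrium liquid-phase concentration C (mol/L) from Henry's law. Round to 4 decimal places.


C = P / H
C = 46 / 3225
C = 0.0143 mol/L


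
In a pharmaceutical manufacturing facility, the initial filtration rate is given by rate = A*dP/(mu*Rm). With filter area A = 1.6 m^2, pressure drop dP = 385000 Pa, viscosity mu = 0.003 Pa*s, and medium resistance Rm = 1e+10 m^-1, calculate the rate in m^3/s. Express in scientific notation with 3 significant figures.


rate = A * dP / (mu * Rm)
rate = 1.6 * 385000 / (0.003 * 1e+10)
rate = 616000.0 / 3.000e+07
rate = 2.05e-02 m^3/s


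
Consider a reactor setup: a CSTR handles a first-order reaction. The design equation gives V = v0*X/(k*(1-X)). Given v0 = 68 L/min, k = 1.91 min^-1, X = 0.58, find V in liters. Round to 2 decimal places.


V = v0 * X / (k * (1 - X))
V = 68 * 0.58 / (1.91 * (1 - 0.58))
V = 39.44 / (1.91 * 0.42)
V = 39.44 / 0.8022
V = 49.16 L


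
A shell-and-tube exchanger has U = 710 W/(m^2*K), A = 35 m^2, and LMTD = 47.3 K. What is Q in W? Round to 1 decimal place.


Q = U * A * LMTD
Q = 710 * 35 * 47.3
Q = 1175405.0 W


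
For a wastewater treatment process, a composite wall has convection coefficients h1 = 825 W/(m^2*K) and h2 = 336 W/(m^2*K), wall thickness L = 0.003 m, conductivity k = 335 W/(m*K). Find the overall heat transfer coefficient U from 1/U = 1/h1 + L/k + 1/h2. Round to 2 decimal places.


1/U = 1/h1 + L/k + 1/h2
1/U = 1/825 + 0.003/335 + 1/336
1/U = 0.0012121212 + 8.9552e-06 + 0.0029761905
1/U = 0.0041972669
U = 238.25 W/(m^2*K)


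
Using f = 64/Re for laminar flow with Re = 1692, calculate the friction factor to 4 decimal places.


f = 64 / Re
f = 64 / 1692
f = 0.0378


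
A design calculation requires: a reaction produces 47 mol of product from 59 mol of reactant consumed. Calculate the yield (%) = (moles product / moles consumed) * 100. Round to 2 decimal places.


Yield = (moles product / moles consumed) * 100%
Yield = (47 / 59) * 100
Yield = 0.7966 * 100
Yield = 79.66%


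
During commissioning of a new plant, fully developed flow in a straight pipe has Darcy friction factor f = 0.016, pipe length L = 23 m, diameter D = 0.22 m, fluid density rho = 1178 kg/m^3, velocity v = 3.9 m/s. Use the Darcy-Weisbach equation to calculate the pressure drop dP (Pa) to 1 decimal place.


dP = f * (L/D) * (rho*v^2/2)
dP = 0.016 * (23/0.22) * (1178*3.9^2/2)
L/D = 104.54545455
rho*v^2/2 = 1178*15.21/2 = 8958.69
dP = 0.016 * 104.54545455 * 8958.69
dP = 14985.4 Pa


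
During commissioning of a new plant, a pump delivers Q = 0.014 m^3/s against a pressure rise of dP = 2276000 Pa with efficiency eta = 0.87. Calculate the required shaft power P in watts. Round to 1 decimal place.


P = Q * dP / eta
P = 0.014 * 2276000 / 0.87
P = 31864.0 / 0.87
P = 36625.3 W


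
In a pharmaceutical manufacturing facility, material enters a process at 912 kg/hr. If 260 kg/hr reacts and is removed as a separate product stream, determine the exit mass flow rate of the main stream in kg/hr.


Steady-state mass balance on the main outlet: F_out = F_in - F_removed
F_out = 912 - 260
F_out = 652 kg/hr


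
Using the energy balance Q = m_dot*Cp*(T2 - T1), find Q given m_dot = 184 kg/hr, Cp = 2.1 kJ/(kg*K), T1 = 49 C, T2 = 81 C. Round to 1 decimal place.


Q = m_dot * Cp * (T2 - T1)
Q = 184 * 2.1 * (81 - 49)
Q = 184 * 2.1 * 32
Q = 12364.8 kJ/hr


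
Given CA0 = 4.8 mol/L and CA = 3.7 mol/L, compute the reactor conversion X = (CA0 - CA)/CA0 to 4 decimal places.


X = (CA0 - CA) / CA0
X = (4.8 - 3.7) / 4.8
X = 1.1 / 4.8
X = 0.2292


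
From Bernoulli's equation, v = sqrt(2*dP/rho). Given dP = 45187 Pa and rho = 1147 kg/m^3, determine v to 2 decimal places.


v = sqrt(2*dP/rho)
v = sqrt(2*45187/1147)
v = sqrt(78.79163)
v = 8.88 m/s


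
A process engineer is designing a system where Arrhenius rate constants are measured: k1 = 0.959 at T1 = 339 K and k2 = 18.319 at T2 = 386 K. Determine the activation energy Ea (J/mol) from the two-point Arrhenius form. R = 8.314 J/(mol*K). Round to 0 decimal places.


Ea = R * ln(k2/k1) / (1/T1 - 1/T2)
ln(k2/k1) = ln(18.319/0.959) = 2.949803
1/T1 - 1/T2 = 1/339 - 1/386 = 0.000359178932
Ea = 8.314 * 2.949803 / 0.000359178932
Ea = 68280 J/mol


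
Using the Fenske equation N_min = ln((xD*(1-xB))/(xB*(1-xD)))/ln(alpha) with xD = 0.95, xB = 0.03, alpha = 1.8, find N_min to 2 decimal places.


N_min = ln((xD*(1-xB))/(xB*(1-xD))) / ln(alpha)
Numerator inside ln: 0.9215 / 0.0015 = 614.333333
ln(614.333333) = 6.420538
ln(alpha) = ln(1.8) = 0.587787
N_min = 6.420538 / 0.587787 = 10.92


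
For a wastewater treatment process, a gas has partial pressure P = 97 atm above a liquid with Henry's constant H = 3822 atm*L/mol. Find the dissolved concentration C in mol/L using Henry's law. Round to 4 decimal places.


C = P / H
C = 97 / 3822
C = 0.0254 mol/L


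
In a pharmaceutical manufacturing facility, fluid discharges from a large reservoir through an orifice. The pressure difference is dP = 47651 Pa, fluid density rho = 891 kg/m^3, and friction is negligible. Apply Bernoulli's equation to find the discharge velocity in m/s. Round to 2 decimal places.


v = sqrt(2*dP/rho)
v = sqrt(2*47651/891)
v = sqrt(106.960718)
v = 10.34 m/s


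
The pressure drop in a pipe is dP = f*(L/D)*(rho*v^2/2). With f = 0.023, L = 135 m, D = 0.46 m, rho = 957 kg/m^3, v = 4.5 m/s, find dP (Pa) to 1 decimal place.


dP = f * (L/D) * (rho*v^2/2)
dP = 0.023 * (135/0.46) * (957*4.5^2/2)
L/D = 293.47826087
rho*v^2/2 = 957*20.25/2 = 9689.625
dP = 0.023 * 293.47826087 * 9689.625
dP = 65405.0 Pa


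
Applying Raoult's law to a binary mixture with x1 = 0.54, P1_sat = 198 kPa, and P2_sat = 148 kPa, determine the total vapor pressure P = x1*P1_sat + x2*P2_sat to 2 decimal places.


P = x1*P1_sat + x2*P2_sat
x2 = 1 - x1 = 1 - 0.54 = 0.46
P = 0.54*198 + 0.46*148
P = 106.92 + 68.08
P = 175.00 kPa


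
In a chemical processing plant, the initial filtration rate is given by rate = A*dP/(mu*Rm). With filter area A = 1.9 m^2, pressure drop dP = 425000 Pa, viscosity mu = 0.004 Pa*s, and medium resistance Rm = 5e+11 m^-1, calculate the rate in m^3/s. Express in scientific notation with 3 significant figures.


rate = A * dP / (mu * Rm)
rate = 1.9 * 425000 / (0.004 * 5e+11)
rate = 807500.0 / 2.000e+09
rate = 4.04e-04 m^3/s


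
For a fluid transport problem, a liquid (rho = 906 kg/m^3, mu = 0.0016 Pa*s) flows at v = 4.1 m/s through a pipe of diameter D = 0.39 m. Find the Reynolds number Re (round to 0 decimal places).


Re = rho * v * D / mu
Re = 906 * 4.1 * 0.39 / 0.0016
Re = 1448.694 / 0.0016
Re = 905434


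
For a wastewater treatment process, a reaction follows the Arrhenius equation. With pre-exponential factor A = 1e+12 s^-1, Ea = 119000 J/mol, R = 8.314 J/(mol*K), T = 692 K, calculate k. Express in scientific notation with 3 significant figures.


k = A * exp(-Ea/(R*T))
k = 1e+12 * exp(-119000 / (8.314 * 692))
k = 1e+12 * exp(-20.683825)
k = 1.04e+03


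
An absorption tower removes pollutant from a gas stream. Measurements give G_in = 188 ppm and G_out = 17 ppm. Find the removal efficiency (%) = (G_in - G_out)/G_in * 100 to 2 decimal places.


Efficiency = (G_in - G_out) / G_in * 100%
Efficiency = (188 - 17) / 188 * 100
Efficiency = 171 / 188 * 100
Efficiency = 90.96%


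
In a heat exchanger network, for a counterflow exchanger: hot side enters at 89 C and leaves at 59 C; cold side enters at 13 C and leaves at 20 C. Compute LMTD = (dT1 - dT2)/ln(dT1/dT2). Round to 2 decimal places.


dT1 = Th_in - Tc_out = 89 - 20 = 69
dT2 = Th_out - Tc_in = 59 - 13 = 46
LMTD = (dT1 - dT2) / ln(dT1/dT2)
LMTD = (69 - 46) / ln(69/46)
LMTD = 56.72 K


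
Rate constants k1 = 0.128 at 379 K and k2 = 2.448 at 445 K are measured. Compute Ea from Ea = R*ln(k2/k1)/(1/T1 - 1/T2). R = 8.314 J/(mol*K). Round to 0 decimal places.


Ea = R * ln(k2/k1) / (1/T1 - 1/T2)
ln(k2/k1) = ln(2.448/0.128) = 2.9509964
1/T1 - 1/T2 = 1/379 - 1/445 = 0.000391331416
Ea = 8.314 * 2.9509964 / 0.000391331416
Ea = 62695 J/mol


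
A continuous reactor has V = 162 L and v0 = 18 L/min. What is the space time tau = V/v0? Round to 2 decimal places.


tau = V / v0
tau = 162 / 18
tau = 9.00 min


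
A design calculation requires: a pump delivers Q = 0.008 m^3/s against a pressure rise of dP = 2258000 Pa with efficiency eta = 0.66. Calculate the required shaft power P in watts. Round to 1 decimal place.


P = Q * dP / eta
P = 0.008 * 2258000 / 0.66
P = 18064.0 / 0.66
P = 27369.7 W


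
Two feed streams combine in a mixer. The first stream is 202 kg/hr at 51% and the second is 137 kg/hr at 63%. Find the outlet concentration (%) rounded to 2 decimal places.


Mass balance on solute: F1*x1 + F2*x2 = F3*x3
F3 = F1 + F2 = 202 + 137 = 339 kg/hr
x3 = (F1*x1 + F2*x2)/F3
x3 = (202*0.51 + 137*0.63) / 339
x3 = 55.85%


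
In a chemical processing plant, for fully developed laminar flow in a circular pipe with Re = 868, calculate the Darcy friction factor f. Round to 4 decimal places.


f = 64 / Re
f = 64 / 868
f = 0.0737


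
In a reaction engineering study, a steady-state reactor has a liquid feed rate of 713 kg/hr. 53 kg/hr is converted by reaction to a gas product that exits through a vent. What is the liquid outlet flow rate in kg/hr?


Steady-state mass balance on the main outlet: F_out = F_in - F_removed
F_out = 713 - 53
F_out = 660 kg/hr


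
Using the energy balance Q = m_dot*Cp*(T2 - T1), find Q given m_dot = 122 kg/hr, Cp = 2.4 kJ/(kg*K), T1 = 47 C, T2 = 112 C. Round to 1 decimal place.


Q = m_dot * Cp * (T2 - T1)
Q = 122 * 2.4 * (112 - 47)
Q = 122 * 2.4 * 65
Q = 19032.0 kJ/hr


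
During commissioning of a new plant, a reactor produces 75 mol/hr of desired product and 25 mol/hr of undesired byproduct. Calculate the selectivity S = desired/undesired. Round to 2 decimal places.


S = desired product rate / undesired product rate
S = 75 / 25
S = 3.00


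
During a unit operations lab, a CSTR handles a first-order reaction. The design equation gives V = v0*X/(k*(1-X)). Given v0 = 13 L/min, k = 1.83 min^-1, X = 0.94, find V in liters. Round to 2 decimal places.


V = v0 * X / (k * (1 - X))
V = 13 * 0.94 / (1.83 * (1 - 0.94))
V = 12.22 / (1.83 * 0.06)
V = 12.22 / 0.1098
V = 111.29 L


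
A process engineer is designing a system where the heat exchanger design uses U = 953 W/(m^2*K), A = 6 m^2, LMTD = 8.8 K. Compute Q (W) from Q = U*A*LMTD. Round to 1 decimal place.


Q = U * A * LMTD
Q = 953 * 6 * 8.8
Q = 50318.4 W


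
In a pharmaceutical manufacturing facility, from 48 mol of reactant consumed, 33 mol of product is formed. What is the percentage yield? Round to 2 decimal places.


Yield = (moles product / moles consumed) * 100%
Yield = (33 / 48) * 100
Yield = 0.6875 * 100
Yield = 68.75%


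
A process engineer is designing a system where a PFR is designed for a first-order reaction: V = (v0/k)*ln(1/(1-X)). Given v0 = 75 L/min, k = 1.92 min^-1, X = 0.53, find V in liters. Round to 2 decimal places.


V = (v0/k) * ln(1/(1-X))
V = (75/1.92) * ln(1/(1-0.53))
V = 39.0625 * ln(2.12766)
V = 39.0625 * 0.755023
V = 29.49 L


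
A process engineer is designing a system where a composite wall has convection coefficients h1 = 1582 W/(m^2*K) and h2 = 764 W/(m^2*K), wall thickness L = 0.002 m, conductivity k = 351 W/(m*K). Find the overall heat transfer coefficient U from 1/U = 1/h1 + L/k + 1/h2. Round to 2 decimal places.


1/U = 1/h1 + L/k + 1/h2
1/U = 1/1582 + 0.002/351 + 1/764
1/U = 0.0006321113 + 5.698e-06 + 0.0013089005
1/U = 0.0019467098
U = 513.69 W/(m^2*K)


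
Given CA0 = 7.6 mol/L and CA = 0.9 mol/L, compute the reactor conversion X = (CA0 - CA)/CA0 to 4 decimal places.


X = (CA0 - CA) / CA0
X = (7.6 - 0.9) / 7.6
X = 6.7 / 7.6
X = 0.8816


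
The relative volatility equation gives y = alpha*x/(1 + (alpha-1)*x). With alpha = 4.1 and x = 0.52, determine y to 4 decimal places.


y = alpha*x / (1 + (alpha-1)*x)
y = 4.1*0.52 / (1 + (4.1-1)*0.52)
y = 2.132 / (1 + 1.612)
y = 2.132 / 2.612
y = 0.8162


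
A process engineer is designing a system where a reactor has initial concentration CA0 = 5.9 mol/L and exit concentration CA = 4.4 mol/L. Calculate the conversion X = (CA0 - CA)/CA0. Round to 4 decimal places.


X = (CA0 - CA) / CA0
X = (5.9 - 4.4) / 5.9
X = 1.5 / 5.9
X = 0.2542


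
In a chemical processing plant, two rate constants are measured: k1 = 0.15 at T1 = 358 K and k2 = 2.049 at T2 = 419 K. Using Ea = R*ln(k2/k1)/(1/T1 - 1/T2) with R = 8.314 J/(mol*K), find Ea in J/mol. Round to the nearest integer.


Ea = R * ln(k2/k1) / (1/T1 - 1/T2)
ln(k2/k1) = ln(2.049/0.15) = 2.6144719
1/T1 - 1/T2 = 1/358 - 1/419 = 0.000406661245
Ea = 8.314 * 2.6144719 / 0.000406661245
Ea = 53452 J/mol


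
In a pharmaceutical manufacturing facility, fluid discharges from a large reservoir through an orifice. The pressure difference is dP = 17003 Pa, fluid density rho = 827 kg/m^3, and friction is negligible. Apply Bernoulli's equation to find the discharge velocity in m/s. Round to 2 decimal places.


v = sqrt(2*dP/rho)
v = sqrt(2*17003/827)
v = sqrt(41.11971)
v = 6.41 m/s
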